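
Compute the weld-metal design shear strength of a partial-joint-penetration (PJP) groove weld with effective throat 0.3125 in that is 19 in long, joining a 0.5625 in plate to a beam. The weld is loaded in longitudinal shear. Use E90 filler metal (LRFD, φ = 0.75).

E90XX → F_EXX = 90 ksi.
Effective throat (given) t_e = 0.3125 in.
A_we = 0.3125 × 19 = 5.938 in².
F_nw = 0.6 F_EXX = 54 ksi.
φR_n = 0.75 × 54 × 5.938 = 240.5 kips.

φR_n ≈ 240 kips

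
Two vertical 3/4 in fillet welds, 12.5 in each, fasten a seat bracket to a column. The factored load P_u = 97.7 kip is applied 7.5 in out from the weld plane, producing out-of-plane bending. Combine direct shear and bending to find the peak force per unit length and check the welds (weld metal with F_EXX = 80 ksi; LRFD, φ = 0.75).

f_max ≈ 14.6 kip/in; adequate

L_w = 2 × 12.5 = 25 in; section modulus (unit throat) S = 2 × L²/6 = 52.08 in².
Direct shear f_v = P/L_w = 97.7/25 = 3.908 kip/in.
Moment M = P × e = 97.7 × 7.5 = 732.75 kip·in; bending f_b = M/S = 14.07 kip/in.
f_max = √(f_v² + f_b²) = √(3.908² + 14.07²) = 14.6 kip/in.
φr_n = 0.75 × 0.6 × 80 × (0.707 × 0.75) = 19.09 kip/in → adequate.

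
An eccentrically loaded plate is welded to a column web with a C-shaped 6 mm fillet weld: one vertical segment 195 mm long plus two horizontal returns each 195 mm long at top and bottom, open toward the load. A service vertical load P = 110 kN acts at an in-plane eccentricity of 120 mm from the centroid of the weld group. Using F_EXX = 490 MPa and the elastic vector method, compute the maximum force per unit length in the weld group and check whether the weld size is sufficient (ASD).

Total weld length L_w = 585 mm. Treat welds as unit-width lines.
Centroid: x̄ = 2×195×97.5 / 585 = 65 mm from the vertical weld.
Polar moment about centroid: J = I_x + I_y = [195³/12 + 2×195×97.5²] + [195×65² + 2(195³/12 + 195×32.5²)] = 6797000 mm³.
Direct shear f_v = P/L_w = 110×10³ / 585 = 188 N/mm (vertical).
Torsion M = P·e = 110×10³ × 120 = 13200000 N·mm.
Critical point at (x, y) = (130, 97.5) from centroid. f_tx = M·y/J = 189.3 N/mm; f_ty = M·x/J = 252.5 N/mm.
Resultant f_max = √[f_tx² + (f_v + f_ty)²] = √[189.3² + (188 + 252.5)²] = 479.5 N/mm.
Capacity per unit length: r_n/Ω = (1/2.0) × 0.6 × 490 × (0.707 × 6) = 623.6 N/mm.
479.5 ≤ 623.6 → adequate.

f_max ≈ 479 N/mm; adequate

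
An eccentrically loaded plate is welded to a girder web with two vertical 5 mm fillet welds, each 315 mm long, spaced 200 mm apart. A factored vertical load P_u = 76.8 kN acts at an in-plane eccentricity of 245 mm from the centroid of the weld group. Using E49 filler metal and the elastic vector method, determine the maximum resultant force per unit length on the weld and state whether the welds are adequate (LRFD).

f_max ≈ 384 N/mm; adequate

E49XX → F_EXX = 490 MPa.
Total weld length L_w = 630 mm. Treat welds as unit-width lines.
Polar moment about centroid: J = 2[d³/12 + d(b/2)²] = 2[315³/12 + 315×100²] = 11510000 mm³.
Direct shear f_v = P/L_w = 76.8×10³ / 630 = 121.9 N/mm (vertical).
Torsion M = P·e = 76.8×10³ × 245 = 18816000 N·mm.
Critical point at (x, y) = (100, 157.5) from centroid. f_tx = M·y/J = 257.5 N/mm; f_ty = M·x/J = 163.5 N/mm.
Resultant f_max = √[f_tx² + (f_v + f_ty)²] = √[257.5² + (121.9 + 163.5)²] = 384.4 N/mm.
Capacity per unit length: φr_n = 0.75 × 0.6 × 490 × (0.707 × 5) = 779.5 N/mm.
384.4 ≤ 779.5 → adequate.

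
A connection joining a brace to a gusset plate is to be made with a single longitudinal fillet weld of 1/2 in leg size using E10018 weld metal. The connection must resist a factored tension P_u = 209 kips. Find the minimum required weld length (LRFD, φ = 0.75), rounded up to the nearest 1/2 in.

L = 13.5 in

E100XX → F_EXX = 100 ksi.
Throat t_e = 0.707 × 0.5 = 0.3535 in.
φr_n = 0.75 × 0.6 × 100 × 0.3535 = 15.91 kips/in.
L_req = P_u / φr_n = 209 / 15.91 = 13.14 in total.
Round up → use L = 13.5 in.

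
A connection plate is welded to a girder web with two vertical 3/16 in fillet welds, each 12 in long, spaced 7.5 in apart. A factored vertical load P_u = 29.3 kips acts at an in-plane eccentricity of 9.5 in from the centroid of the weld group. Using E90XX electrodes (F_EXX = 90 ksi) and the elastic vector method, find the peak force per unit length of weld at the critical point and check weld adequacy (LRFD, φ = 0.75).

Total weld length L_w = 24 in. Treat welds as unit-width lines.
Polar moment about centroid: J = 2[d³/12 + d(b/2)²] = 2[12³/12 + 12×3.75²] = 625.5 in³.
Direct shear f_v = P/L_w = 29.3 / 24 = 1.221 kip/in (vertical).
Torsion M = P·e = 29.3 × 9.5 = 278.35 kip·in.
Critical point at (x, y) = (3.75, 6) from centroid. f_tx = M·y/J = 2.67 kip/in; f_ty = M·x/J = 1.669 kip/in.
Resultant f_max = √[f_tx² + (f_v + f_ty)²] = √[2.67² + (1.221 + 1.669)²] = 3.934 kip/in.
Capacity per unit length: φr_n = 0.75 × 0.6 × 90 × (0.707 × 0.1875) = 5.369 kip/in.
3.934 ≤ 5.369 → adequate.

f_max ≈ 3.93 kip/in; adequate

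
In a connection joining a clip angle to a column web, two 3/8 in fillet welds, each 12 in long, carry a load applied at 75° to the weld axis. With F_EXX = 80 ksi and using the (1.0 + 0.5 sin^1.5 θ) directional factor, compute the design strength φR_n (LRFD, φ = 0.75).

φR_n ≈ 338 kip

t_e = 0.707 × 0.375 = 0.2651 in; A_we = 0.2651 × 24 = 6.363 in².
Directional factor: 1.0 + 0.5 sin^1.5(75°) = 1.475.
F_nw = 0.6 × 80 × 1.475 = 70.78 ksi.
φR_n = 0.75 × 70.78 × 6.363 = 337.8 kip.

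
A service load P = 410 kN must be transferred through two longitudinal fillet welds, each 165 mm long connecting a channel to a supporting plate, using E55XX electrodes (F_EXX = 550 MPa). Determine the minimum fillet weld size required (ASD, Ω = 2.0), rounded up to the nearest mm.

w = 11 mm

Total weld length L = 330 mm.
Required throat t_e = P × Ω / (0.6 F_EXX × L) = 410 × 2.0 / (0.6 × 550 × 330 × 10⁻³) = 7.53 mm.
Required leg w = t_e / 0.707 = 10.65 mm → use 11 mm.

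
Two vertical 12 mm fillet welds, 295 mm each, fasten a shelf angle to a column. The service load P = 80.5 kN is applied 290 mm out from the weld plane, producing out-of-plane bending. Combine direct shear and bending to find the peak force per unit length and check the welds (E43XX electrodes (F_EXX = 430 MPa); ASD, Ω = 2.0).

f_max ≈ 816 N/mm; adequate

L_w = 2 × 295 = 590 mm; section modulus (unit throat) S = 2 × L²/6 = 29010 mm².
Direct shear f_v = P/L_w = 80.5×10³/590 = 136.4 N/mm.
Moment M = P × e = 80.5×10³ × 290 = 23345000 N·mm; bending f_b = M/S = 804.8 N/mm.
f_max = √(f_v² + f_b²) = √(136.4² + 804.8²) = 816.3 N/mm.
r_n/Ω = (1/2.0) × 0.6 × 430 × (0.707 × 12) = 1094 N/mm → adequate.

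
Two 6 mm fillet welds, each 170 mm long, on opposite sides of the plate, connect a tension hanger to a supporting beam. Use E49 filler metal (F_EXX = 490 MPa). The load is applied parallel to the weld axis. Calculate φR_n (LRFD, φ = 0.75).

Effective throat t_e = 0.707 × 6 = 4.242 mm.
Total length L = 340 mm; A_we = 4.242 × 340 = 1442 mm².
F_nw = 0.6 F_EXX = 0.6 × 490 = 294 MPa.
φR_n = 0.75 × 294 × 1442 × 10⁻³ = 318 kN.

φR_n ≈ 318 kN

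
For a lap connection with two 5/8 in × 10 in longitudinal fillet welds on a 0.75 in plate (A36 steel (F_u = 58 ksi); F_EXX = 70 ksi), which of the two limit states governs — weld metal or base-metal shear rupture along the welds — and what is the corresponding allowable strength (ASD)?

t_e = 0.707 × 0.625 = 0.4419 in; L = 20 in.
Weld metal: R_n/Ω = (1/2.0) × 0.6 × 70 × 0.4419 × 20 = 185.6 kip.
Base metal (shear rupture): R_n/Ω = (1/2.0) × 0.6 × 58 × 0.75 × 20 = 261 kip.
Governing: weld metal.

R_n/Ω ≈ 186 kip (weld metal governs)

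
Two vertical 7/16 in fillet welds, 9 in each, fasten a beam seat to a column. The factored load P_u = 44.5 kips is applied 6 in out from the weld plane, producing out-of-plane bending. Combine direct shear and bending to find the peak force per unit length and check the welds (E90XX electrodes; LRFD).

E90XX → F_EXX = 90 ksi.
L_w = 2 × 9 = 18 in; section modulus (unit throat) S = 2 × L²/6 = 27 in².
Direct shear f_v = P/L_w = 44.5/18 = 2.472 kip/in.
Moment M = P × e = 44.5 × 6 = 267 kip·in; bending f_b = M/S = 9.889 kip/in.
f_max = √(f_v² + f_b²) = √(2.472² + 9.889²) = 10.19 kip/in.
φr_n = 0.75 × 0.6 × 90 × (0.707 × 0.4375) = 12.53 kip/in → adequate.

f_max ≈ 10.2 kip/in; adequate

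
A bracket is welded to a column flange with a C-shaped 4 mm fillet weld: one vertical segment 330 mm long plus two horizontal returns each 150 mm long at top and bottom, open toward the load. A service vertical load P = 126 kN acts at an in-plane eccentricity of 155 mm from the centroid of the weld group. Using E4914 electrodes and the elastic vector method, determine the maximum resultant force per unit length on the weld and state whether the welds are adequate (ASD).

f_max ≈ 455 N/mm; NOT adequate

E49XX → F_EXX = 490 MPa.
Total weld length L_w = 630 mm. Treat welds as unit-width lines.
Centroid: x̄ = 2×150×75 / 630 = 35.71 mm from the vertical weld.
Polar moment about centroid: J = I_x + I_y = [330³/12 + 2×150×165²] + [330×35.71² + 2(150³/12 + 150×39.29²)] = 12610000 mm³.
Direct shear f_v = P/L_w = 126×10³ / 630 = 200 N/mm (vertical).
Torsion M = P·e = 126×10³ × 155 = 19530000 N·mm.
Critical point at (x, y) = (114.3, 165) from centroid. f_tx = M·y/J = 255.6 N/mm; f_ty = M·x/J = 177 N/mm.
Resultant f_max = √[f_tx² + (f_v + f_ty)²] = √[255.6² + (200 + 177)²] = 455.5 N/mm.
Capacity per unit length: r_n/Ω = (1/2.0) × 0.6 × 490 × (0.707 × 4) = 415.7 N/mm.
455.5 > 415.7 → NOT adequate.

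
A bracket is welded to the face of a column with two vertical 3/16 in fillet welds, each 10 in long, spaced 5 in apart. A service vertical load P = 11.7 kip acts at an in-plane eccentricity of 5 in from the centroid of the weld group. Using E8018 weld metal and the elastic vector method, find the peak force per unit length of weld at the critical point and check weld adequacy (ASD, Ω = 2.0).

E80XX → F_EXX = 80 ksi.
Total weld length L_w = 20 in. Treat welds as unit-width lines.
Polar moment about centroid: J = 2[d³/12 + d(b/2)²] = 2[10³/12 + 10×2.5²] = 291.7 in³.
Direct shear f_v = P/L_w = 11.7 / 20 = 0.585 kip/in (vertical).
Torsion M = P·e = 11.7 × 5 = 58.5 kip·in.
Critical point at (x, y) = (2.5, 5) from centroid. f_tx = M·y/J = 1.003 kip/in; f_ty = M·x/J = 0.5014 kip/in.
Resultant f_max = √[f_tx² + (f_v + f_ty)²] = √[1.003² + (0.585 + 0.5014)²] = 1.479 kip/in.
Capacity per unit length: r_n/Ω = (1/2.0) × 0.6 × 80 × (0.707 × 0.1875) = 3.181 kip/in.
1.479 ≤ 3.181 → adequate.

f_max ≈ 1.48 kip/in; adequate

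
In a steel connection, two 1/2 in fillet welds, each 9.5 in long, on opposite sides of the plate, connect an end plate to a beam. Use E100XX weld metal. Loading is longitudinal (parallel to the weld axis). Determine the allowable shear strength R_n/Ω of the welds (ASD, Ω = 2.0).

R_n/Ω ≈ 201 kip

E100XX → F_EXX = 100 ksi.
Effective throat t_e = 0.707 × 0.5 = 0.3535 in.
Total length L = 19 in; A_we = 0.3535 × 19 = 6.716 in².
F_nw = 0.6 F_EXX = 0.6 × 100 = 60 ksi.
R_n = 60 × 6.716 = 403 kip; R_n/Ω = 403/2.0 = 201.5 kip.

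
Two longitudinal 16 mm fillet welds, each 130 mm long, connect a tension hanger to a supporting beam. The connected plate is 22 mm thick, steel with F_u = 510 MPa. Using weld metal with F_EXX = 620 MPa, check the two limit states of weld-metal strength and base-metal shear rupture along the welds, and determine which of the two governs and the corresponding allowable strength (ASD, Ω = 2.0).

R_n/Ω ≈ 547 kN (weld metal governs)

t_e = 0.707 × 16 = 11.31 mm; L = 260 mm.
Weld metal: R_n/Ω = (1/2.0) × 0.6 × 620 × 11.31 × 260 × 10⁻³ = 547 kN.
Base metal (shear rupture): R_n/Ω = (1/2.0) × 0.6 × 510 × 22 × 260 × 10⁻³ = 875.2 kN.
Governing: weld metal.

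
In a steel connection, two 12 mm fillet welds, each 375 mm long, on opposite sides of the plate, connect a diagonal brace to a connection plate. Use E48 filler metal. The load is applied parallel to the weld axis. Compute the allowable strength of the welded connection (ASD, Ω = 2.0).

E48XX → F_EXX = 480 MPa.
Effective throat t_e = 0.707 × 12 = 8.484 mm.
Total length L = 750 mm; A_we = 8.484 × 750 = 6363 mm².
F_nw = 0.6 F_EXX = 0.6 × 480 = 288 MPa.
R_n = 288 × 6363 × 10⁻³ = 1833 kN; R_n/Ω = 1833/2.0 = 916.3 kN.

R_n/Ω ≈ 916 kN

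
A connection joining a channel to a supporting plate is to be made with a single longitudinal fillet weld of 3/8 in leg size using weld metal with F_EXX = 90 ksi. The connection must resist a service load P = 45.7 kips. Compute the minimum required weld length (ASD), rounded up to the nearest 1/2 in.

L = 6.5 in

Throat t_e = 0.707 × 0.375 = 0.2651 in.
r_n/Ω = (0.6 × 90 × 0.2651) / 2.0 = 7.158 kip/in.
L_req = P / (r_n/Ω) = 45.7 / 7.158 = 6.384 in total.
Round up → use L = 6.5 in.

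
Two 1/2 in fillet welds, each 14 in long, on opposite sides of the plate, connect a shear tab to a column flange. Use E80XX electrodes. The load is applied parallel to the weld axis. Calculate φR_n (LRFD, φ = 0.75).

φR_n ≈ 356 kip

E80XX → F_EXX = 80 ksi.
Effective throat t_e = 0.707 × 0.5 = 0.3535 in.
Total length L = 28 in; A_we = 0.3535 × 28 = 9.898 in².
F_nw = 0.6 F_EXX = 0.6 × 80 = 48 ksi.
φR_n = 0.75 × 48 × 9.898 = 356.3 kip.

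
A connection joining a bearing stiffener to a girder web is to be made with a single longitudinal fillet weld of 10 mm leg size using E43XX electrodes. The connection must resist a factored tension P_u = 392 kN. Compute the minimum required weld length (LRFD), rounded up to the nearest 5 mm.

E43XX → F_EXX = 430 MPa.
Throat t_e = 0.707 × 10 = 7.07 mm.
φr_n = 0.75 × 0.6 × 430 × 7.07 × 10⁻³ = 1.368 kN/mm.
L_req = P_u / φr_n = 392 / 1.368 = 286.5 mm total.
Round up → use L = 290 mm.

L = 290 mm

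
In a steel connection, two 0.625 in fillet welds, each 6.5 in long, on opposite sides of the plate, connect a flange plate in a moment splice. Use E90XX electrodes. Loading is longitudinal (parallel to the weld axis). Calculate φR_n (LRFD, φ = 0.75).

φR_n ≈ 233 kip

E90XX → F_EXX = 90 ksi.
Effective throat t_e = 0.707 × 0.625 = 0.4419 in.
Total length L = 13 in; A_we = 0.4419 × 13 = 5.744 in².
F_nw = 0.6 F_EXX = 0.6 × 90 = 54 ksi.
φR_n = 0.75 × 54 × 5.744 = 232.6 kip.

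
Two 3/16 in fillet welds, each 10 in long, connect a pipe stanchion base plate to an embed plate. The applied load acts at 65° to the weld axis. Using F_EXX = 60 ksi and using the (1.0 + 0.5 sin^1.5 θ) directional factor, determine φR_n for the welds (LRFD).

t_e = 0.707 × 0.1875 = 0.1326 in; A_we = 0.1326 × 20 = 2.651 in².
Directional factor: 1.0 + 0.5 sin^1.5(65°) = 1.431.
F_nw = 0.6 × 60 × 1.431 = 51.53 ksi.
φR_n = 0.75 × 51.53 × 2.651 = 102.5 kip.

φR_n ≈ 102 kip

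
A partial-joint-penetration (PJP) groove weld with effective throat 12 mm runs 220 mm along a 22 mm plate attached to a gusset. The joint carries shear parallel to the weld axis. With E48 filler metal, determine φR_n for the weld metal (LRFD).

φR_n ≈ 570 kN

E48XX → F_EXX = 480 MPa.
Effective throat (given) t_e = 12 mm.
A_we = 12 × 220 = 2640 mm².
F_nw = 0.6 F_EXX = 288 MPa.
φR_n = 0.75 × 288 × 2640 × 10⁻³ = 570.2 kN.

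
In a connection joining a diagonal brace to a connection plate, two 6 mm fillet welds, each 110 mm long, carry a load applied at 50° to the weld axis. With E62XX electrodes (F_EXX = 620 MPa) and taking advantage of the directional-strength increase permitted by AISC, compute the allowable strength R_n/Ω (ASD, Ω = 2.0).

R_n/Ω ≈ 232 kN

t_e = 0.707 × 6 = 4.242 mm; A_we = 4.242 × 220 = 933.2 mm².
Directional factor: 1.0 + 0.5 sin^1.5(50°) = 1.335.
F_nw = 0.6 × 620 × 1.335 = 496.7 MPa.
R_n/Ω = (496.7 × 933.2) / 2.0 × 10⁻³ = 231.8 kN.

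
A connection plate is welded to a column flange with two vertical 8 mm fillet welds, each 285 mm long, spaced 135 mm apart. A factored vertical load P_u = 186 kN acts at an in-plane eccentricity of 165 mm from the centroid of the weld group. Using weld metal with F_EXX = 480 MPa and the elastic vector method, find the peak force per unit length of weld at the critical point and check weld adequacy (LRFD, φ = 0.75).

Total weld length L_w = 570 mm. Treat welds as unit-width lines.
Polar moment about centroid: J = 2[d³/12 + d(b/2)²] = 2[285³/12 + 285×67.5²] = 6455000 mm³.
Direct shear f_v = P/L_w = 186×10³ / 570 = 326.3 N/mm (vertical).
Torsion M = P·e = 186×10³ × 165 = 30690000 N·mm.
Critical point at (x, y) = (67.5, 142.5) from centroid. f_tx = M·y/J = 677.5 N/mm; f_ty = M·x/J = 320.9 N/mm.
Resultant f_max = √[f_tx² + (f_v + f_ty)²] = √[677.5² + (326.3 + 320.9)²] = 937 N/mm.
Capacity per unit length: φr_n = 0.75 × 0.6 × 480 × (0.707 × 8) = 1222 N/mm.
937 ≤ 1222 → adequate.

f_max ≈ 937 N/mm; adequate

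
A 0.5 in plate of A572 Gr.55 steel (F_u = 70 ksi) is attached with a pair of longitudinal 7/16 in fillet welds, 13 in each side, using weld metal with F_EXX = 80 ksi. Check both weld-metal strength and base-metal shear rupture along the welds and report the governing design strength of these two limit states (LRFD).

t_e = 0.707 × 0.4375 = 0.3093 in; L = 26 in.
Weld metal: φR_n = 0.75 × 0.6 × 80 × 0.3093 × 26 = 289.5 kips.
Base metal (shear rupture): φR_n = 0.75 × 0.6 × 70 × 0.5 × 26 = 409.5 kips.
Governing: weld metal.

φR_n ≈ 290 kips (weld metal governs)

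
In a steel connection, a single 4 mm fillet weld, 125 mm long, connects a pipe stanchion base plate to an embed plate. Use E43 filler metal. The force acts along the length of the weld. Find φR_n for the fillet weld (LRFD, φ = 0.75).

E43XX → F_EXX = 430 MPa.
Effective throat t_e = 0.707 × 4 = 2.828 mm.
Total length L = 125 mm; A_we = 2.828 × 125 = 353.5 mm².
F_nw = 0.6 F_EXX = 0.6 × 430 = 258 MPa.
φR_n = 0.75 × 258 × 353.5 × 10⁻³ = 68.4 kN.

φR_n ≈ 68.4 kN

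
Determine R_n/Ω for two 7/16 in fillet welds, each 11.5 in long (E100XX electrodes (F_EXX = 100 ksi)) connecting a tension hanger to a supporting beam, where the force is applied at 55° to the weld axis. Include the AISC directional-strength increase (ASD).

R_n/Ω ≈ 293 kip

t_e = 0.707 × 0.4375 = 0.3093 in; A_we = 0.3093 × 23 = 7.114 in².
Directional factor: 1.0 + 0.5 sin^1.5(55°) = 1.371.
F_nw = 0.6 × 100 × 1.371 = 82.24 ksi.
R_n/Ω = (82.24 × 7.114) / 2.0 = 292.5 kip.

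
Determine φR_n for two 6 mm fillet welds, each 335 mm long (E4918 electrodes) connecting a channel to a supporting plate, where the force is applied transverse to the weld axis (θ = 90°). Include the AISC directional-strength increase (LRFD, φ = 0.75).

E49XX → F_EXX = 490 MPa.
t_e = 0.707 × 6 = 4.242 mm; A_we = 4.242 × 670 = 2842 mm².
Directional factor: 1.0 + 0.5 sin^1.5(90°) = 1.5.
F_nw = 0.6 × 490 × 1.5 = 441 MPa.
φR_n = 0.75 × 441 × 2842 × 10⁻³ = 940 kN.

φR_n ≈ 940 kN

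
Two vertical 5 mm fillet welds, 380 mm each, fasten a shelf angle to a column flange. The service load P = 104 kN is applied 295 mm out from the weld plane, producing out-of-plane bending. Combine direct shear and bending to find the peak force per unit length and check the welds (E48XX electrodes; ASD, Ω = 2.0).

f_max ≈ 652 N/mm; NOT adequate

E48XX → F_EXX = 480 MPa.
L_w = 2 × 380 = 760 mm; section modulus (unit throat) S = 2 × L²/6 = 48130 mm².
Direct shear f_v = P/L_w = 104×10³/760 = 136.8 N/mm.
Moment M = P × e = 104×10³ × 295 = 30680000 N·mm; bending f_b = M/S = 637.4 N/mm.
f_max = √(f_v² + f_b²) = √(136.8² + 637.4²) = 651.9 N/mm.
r_n/Ω = (1/2.0) × 0.6 × 480 × (0.707 × 5) = 509 N/mm → NOT adequate.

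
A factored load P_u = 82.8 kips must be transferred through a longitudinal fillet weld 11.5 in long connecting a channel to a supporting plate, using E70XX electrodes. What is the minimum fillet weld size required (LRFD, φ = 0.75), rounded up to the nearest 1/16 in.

E70XX → F_EXX = 70 ksi.
Total weld length L = 11.5 in.
Required throat t_e = P_u / (φ × 0.6 F_EXX × L) = 82.8 / (0.75 × 0.6 × 70 × 11.5) = 0.2286 in.
Required leg w = t_e / 0.707 = 0.3233 in → use 3/8 in.

w = 3/8 in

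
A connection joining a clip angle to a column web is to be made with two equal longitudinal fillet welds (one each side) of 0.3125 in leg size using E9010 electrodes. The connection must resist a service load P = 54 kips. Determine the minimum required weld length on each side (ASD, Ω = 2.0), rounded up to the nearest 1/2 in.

L = 5 in on each side

E90XX → F_EXX = 90 ksi.
Throat t_e = 0.707 × 0.3125 = 0.2209 in.
r_n/Ω = (0.6 × 90 × 0.2209) / 2.0 = 5.965 kip/in.
L_req = P / (r_n/Ω) = 54 / 5.965 = 9.052 in total.
Per side: 9.052 / 2 = 4.526 in.
Round up → use L = 5 in on each side.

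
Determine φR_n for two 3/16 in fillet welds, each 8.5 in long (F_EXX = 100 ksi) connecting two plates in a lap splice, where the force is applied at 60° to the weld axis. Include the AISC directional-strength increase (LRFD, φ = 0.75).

φR_n ≈ 142 kips

t_e = 0.707 × 0.1875 = 0.1326 in; A_we = 0.1326 × 17 = 2.254 in².
Directional factor: 1.0 + 0.5 sin^1.5(60°) = 1.403.
F_nw = 0.6 × 100 × 1.403 = 84.18 ksi.
φR_n = 0.75 × 84.18 × 2.254 = 142.3 kips.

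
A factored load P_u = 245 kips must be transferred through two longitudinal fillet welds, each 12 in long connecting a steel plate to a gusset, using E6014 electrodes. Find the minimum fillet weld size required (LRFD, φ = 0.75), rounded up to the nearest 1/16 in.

E60XX → F_EXX = 60 ksi.
Total weld length L = 24 in.
Required throat t_e = P_u / (φ × 0.6 F_EXX × L) = 245 / (0.75 × 0.6 × 60 × 24) = 0.3781 in.
Required leg w = t_e / 0.707 = 0.5348 in → use 9/16 in.

w = 9/16 in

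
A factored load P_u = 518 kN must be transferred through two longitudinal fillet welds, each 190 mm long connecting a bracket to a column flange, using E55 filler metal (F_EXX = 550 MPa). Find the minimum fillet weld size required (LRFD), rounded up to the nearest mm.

Total weld length L = 380 mm.
Required throat t_e = P_u / (φ × 0.6 F_EXX × L) = 518 / (0.75 × 0.6 × 550 × 380 × 10⁻³) = 5.508 mm.
Required leg w = t_e / 0.707 = 7.79 mm → use 8 mm.

w = 8 mm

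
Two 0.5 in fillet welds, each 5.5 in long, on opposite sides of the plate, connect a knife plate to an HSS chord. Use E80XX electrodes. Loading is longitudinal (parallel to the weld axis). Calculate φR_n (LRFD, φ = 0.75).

φR_n ≈ 140 kips

E80XX → F_EXX = 80 ksi.
Effective throat t_e = 0.707 × 0.5 = 0.3535 in.
Total length L = 11 in; A_we = 0.3535 × 11 = 3.888 in².
F_nw = 0.6 F_EXX = 0.6 × 80 = 48 ksi.
φR_n = 0.75 × 48 × 3.888 = 140 kips.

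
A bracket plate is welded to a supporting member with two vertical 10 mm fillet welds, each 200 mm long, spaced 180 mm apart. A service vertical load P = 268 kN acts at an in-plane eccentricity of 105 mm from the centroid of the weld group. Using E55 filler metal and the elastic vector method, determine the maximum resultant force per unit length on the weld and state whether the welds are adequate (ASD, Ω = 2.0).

f_max ≈ 1370 N/mm; NOT adequate

E55XX → F_EXX = 550 MPa.
Total weld length L_w = 400 mm. Treat welds as unit-width lines.
Polar moment about centroid: J = 2[d³/12 + d(b/2)²] = 2[200³/12 + 200×90²] = 4573000 mm³.
Direct shear f_v = P/L_w = 268×10³ / 400 = 670 N/mm (vertical).
Torsion M = P·e = 268×10³ × 105 = 28140000 N·mm.
Critical point at (x, y) = (90, 100) from centroid. f_tx = M·y/J = 615.3 N/mm; f_ty = M·x/J = 553.8 N/mm.
Resultant f_max = √[f_tx² + (f_v + f_ty)²] = √[615.3² + (670 + 553.8)²] = 1370 N/mm.
Capacity per unit length: r_n/Ω = (1/2.0) × 0.6 × 550 × (0.707 × 10) = 1167 N/mm.
1370 > 1167 → NOT adequate.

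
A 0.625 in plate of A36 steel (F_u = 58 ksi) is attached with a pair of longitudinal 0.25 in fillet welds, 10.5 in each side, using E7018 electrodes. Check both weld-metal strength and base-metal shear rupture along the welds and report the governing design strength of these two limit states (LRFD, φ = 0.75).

E70XX → F_EXX = 70 ksi.
t_e = 0.707 × 0.25 = 0.1767 in; L = 21 in.
Weld metal: φR_n = 0.75 × 0.6 × 70 × 0.1767 × 21 = 116.9 kips.
Base metal (shear rupture): φR_n = 0.75 × 0.6 × 58 × 0.625 × 21 = 342.6 kips.
Governing: weld metal.

φR_n ≈ 117 kips (weld metal governs)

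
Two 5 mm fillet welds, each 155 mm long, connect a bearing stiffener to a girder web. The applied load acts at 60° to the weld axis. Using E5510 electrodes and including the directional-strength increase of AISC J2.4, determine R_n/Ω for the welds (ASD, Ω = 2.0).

R_n/Ω ≈ 254 kN

E55XX → F_EXX = 550 MPa.
t_e = 0.707 × 5 = 3.535 mm; A_we = 3.535 × 310 = 1096 mm².
Directional factor: 1.0 + 0.5 sin^1.5(60°) = 1.403.
F_nw = 0.6 × 550 × 1.403 = 463 MPa.
R_n/Ω = (463 × 1096) / 2.0 × 10⁻³ = 253.7 kN.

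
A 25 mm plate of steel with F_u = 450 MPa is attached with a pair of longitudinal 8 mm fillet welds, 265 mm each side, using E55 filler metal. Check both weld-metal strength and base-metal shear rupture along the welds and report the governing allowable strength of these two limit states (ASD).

R_n/Ω ≈ 495 kN (weld metal governs)

E55XX → F_EXX = 550 MPa.
t_e = 0.707 × 8 = 5.656 mm; L = 530 mm.
Weld metal: R_n/Ω = (1/2.0) × 0.6 × 550 × 5.656 × 530 × 10⁻³ = 494.6 kN.
Base metal (shear rupture): R_n/Ω = (1/2.0) × 0.6 × 450 × 25 × 530 × 10⁻³ = 1789 kN.
Governing: weld metal.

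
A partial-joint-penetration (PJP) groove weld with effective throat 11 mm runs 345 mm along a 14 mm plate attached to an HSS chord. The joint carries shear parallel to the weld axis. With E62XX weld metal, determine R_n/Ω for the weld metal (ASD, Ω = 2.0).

R_n/Ω ≈ 706 kN

E62XX → F_EXX = 620 MPa.
Effective throat (given) t_e = 11 mm.
A_we = 11 × 345 = 3795 mm².
F_nw = 0.6 F_EXX = 372 MPa.
R_n/Ω = (372 × 3795) / 2.0 × 10⁻³ = 705.9 kN.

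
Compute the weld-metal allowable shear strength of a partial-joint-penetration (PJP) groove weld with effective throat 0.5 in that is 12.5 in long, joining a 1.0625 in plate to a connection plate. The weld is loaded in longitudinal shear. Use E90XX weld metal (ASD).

E90XX → F_EXX = 90 ksi.
Effective throat (given) t_e = 0.5 in.
A_we = 0.5 × 12.5 = 6.25 in².
F_nw = 0.6 F_EXX = 54 ksi.
R_n/Ω = (54 × 6.25) / 2.0 = 168.8 kips.

R_n/Ω ≈ 169 kips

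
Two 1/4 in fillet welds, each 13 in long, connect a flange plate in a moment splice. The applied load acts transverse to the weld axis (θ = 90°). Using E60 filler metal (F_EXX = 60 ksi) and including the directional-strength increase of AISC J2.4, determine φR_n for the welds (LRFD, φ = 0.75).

φR_n ≈ 186 kips

t_e = 0.707 × 0.25 = 0.1767 in; A_we = 0.1767 × 26 = 4.595 in².
Directional factor: 1.0 + 0.5 sin^1.5(90°) = 1.5.
F_nw = 0.6 × 60 × 1.5 = 54 ksi.
φR_n = 0.75 × 54 × 4.595 = 186.1 kips.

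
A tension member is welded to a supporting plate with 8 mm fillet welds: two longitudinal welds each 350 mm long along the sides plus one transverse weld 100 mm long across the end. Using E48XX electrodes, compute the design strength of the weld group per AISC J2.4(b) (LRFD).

φR_n ≈ 977 kN

E48XX → F_EXX = 480 MPa.
t_e = 0.707 × 8 = 5.656 mm.
R_nwl = 0.6 × 480 × 5.656 × 700 × 10⁻³ = 1140 kN (longitudinal, 2 welds).
R_nwt = 0.6 × 480 × 5.656 × 100 × 10⁻³ = 162.9 kN (transverse, base value).
(i) R_nwl + R_nwt = 1303 kN; (ii) 0.85 R_nwl + 1.5 R_nwt = 1214 kN.
R_n = max = 1303 kN [governs: (i)]; φR_n = 977.4 kN.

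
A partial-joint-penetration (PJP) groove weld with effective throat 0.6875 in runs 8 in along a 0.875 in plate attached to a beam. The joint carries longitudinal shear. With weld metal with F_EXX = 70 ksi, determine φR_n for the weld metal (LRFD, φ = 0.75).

Effective throat (given) t_e = 0.6875 in.
A_we = 0.6875 × 8 = 5.5 in².
F_nw = 0.6 F_EXX = 42 ksi.
φR_n = 0.75 × 42 × 5.5 = 173.2 kip.

φR_n ≈ 173 kip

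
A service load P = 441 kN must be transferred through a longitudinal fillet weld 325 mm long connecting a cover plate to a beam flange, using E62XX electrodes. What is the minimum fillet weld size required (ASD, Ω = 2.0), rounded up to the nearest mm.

E62XX → F_EXX = 620 MPa.
Total weld length L = 325 mm.
Required throat t_e = P × Ω / (0.6 F_EXX × L) = 441 × 2.0 / (0.6 × 620 × 325 × 10⁻³) = 7.295 mm.
Required leg w = t_e / 0.707 = 10.32 mm → use 11 mm.

w = 11 mm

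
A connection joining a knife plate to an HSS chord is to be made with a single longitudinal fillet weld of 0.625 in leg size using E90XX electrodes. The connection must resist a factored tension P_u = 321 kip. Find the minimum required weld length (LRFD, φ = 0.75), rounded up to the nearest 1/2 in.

L = 18 in

E90XX → F_EXX = 90 ksi.
Throat t_e = 0.707 × 0.625 = 0.4419 in.
φr_n = 0.75 × 0.6 × 90 × 0.4419 = 17.9 kip/in.
L_req = P_u / φr_n = 321 / 17.9 = 17.94 in total.
Round up → use L = 18 in.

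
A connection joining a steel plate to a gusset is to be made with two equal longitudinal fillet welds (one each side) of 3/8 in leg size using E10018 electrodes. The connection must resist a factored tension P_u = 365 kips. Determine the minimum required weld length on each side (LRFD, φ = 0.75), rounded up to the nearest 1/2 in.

L = 15.5 in on each side

E100XX → F_EXX = 100 ksi.
Throat t_e = 0.707 × 0.375 = 0.2651 in.
φr_n = 0.75 × 0.6 × 100 × 0.2651 = 11.93 kips/in.
L_req = P_u / φr_n = 365 / 11.93 = 30.59 in total.
Per side: 30.59 / 2 = 15.3 in.
Round up → use L = 15.5 in on each side.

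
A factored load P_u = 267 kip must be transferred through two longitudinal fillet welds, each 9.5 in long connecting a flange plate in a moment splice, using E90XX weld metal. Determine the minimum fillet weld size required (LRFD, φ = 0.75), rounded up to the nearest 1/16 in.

w = 1/2 in

E90XX → F_EXX = 90 ksi.
Total weld length L = 19 in.
Required throat t_e = P_u / (φ × 0.6 F_EXX × L) = 267 / (0.75 × 0.6 × 90 × 19) = 0.347 in.
Required leg w = t_e / 0.707 = 0.4908 in → use 1/2 in.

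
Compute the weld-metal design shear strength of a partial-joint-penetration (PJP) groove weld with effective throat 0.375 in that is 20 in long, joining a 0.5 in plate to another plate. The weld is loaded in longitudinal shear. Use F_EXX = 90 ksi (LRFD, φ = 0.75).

φR_n ≈ 304 kip

Effective throat (given) t_e = 0.375 in.
A_we = 0.375 × 20 = 7.5 in².
F_nw = 0.6 F_EXX = 54 ksi.
φR_n = 0.75 × 54 × 7.5 = 303.8 kip.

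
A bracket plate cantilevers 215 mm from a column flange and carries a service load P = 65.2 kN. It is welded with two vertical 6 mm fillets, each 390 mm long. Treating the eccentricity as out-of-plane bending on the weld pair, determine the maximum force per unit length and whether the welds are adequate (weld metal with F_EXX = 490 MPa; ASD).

f_max ≈ 289 N/mm; adequate

L_w = 2 × 390 = 780 mm; section modulus (unit throat) S = 2 × L²/6 = 50700 mm².
Direct shear f_v = P/L_w = 65.2×10³/780 = 83.59 N/mm.
Moment M = P × e = 65.2×10³ × 215 = 14018000 N·mm; bending f_b = M/S = 276.5 N/mm.
f_max = √(f_v² + f_b²) = √(83.59² + 276.5²) = 288.8 N/mm.
r_n/Ω = (1/2.0) × 0.6 × 490 × (0.707 × 6) = 623.6 N/mm → adequate.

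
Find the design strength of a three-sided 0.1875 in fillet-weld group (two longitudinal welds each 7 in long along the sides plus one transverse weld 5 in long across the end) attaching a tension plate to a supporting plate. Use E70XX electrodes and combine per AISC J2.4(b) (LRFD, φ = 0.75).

φR_n ≈ 81 kip

E70XX → F_EXX = 70 ksi.
t_e = 0.707 × 0.1875 = 0.1326 in.
R_nwl = 0.6 × 70 × 0.1326 × 14 = 77.95 kip (longitudinal, 2 welds).
R_nwt = 0.6 × 70 × 0.1326 × 5 = 27.84 kip (transverse, base value).
(i) R_nwl + R_nwt = 105.8 kip; (ii) 0.85 R_nwl + 1.5 R_nwt = 108 kip.
R_n = max = 108 kip [governs: (ii)]; φR_n = 81.01 kip.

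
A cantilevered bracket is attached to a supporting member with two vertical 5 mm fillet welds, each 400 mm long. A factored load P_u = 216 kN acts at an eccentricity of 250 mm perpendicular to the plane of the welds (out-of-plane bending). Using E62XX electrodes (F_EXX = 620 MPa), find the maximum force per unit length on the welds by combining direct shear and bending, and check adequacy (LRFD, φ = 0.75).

L_w = 2 × 400 = 800 mm; section modulus (unit throat) S = 2 × L²/6 = 53330 mm².
Direct shear f_v = P/L_w = 216×10³/800 = 270 N/mm.
Moment M = P × e = 216×10³ × 250 = 54000000 N·mm; bending f_b = M/S = 1012 N/mm.
f_max = √(f_v² + f_b²) = √(270² + 1012²) = 1048 N/mm.
φr_n = 0.75 × 0.6 × 620 × (0.707 × 5) = 986.3 N/mm → NOT adequate.

f_max ≈ 1050 N/mm; NOT adequate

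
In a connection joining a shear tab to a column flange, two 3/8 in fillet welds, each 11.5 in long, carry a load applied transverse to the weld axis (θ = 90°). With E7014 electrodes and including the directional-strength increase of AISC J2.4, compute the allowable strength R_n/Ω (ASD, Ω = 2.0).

E70XX → F_EXX = 70 ksi.
t_e = 0.707 × 0.375 = 0.2651 in; A_we = 0.2651 × 23 = 6.098 in².
Directional factor: 1.0 + 0.5 sin^1.5(90°) = 1.5.
F_nw = 0.6 × 70 × 1.5 = 63 ksi.
R_n/Ω = (63 × 6.098) / 2.0 = 192.1 kips.

R_n/Ω ≈ 192 kips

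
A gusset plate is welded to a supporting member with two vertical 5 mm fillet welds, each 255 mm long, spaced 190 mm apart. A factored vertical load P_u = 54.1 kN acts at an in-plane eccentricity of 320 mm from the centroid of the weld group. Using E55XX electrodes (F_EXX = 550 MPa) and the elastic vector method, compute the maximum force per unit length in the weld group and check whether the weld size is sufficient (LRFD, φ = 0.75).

f_max ≈ 445 N/mm; adequate

Total weld length L_w = 510 mm. Treat welds as unit-width lines.
Polar moment about centroid: J = 2[d³/12 + d(b/2)²] = 2[255³/12 + 255×95²] = 7366000 mm³.
Direct shear f_v = P/L_w = 54.1×10³ / 510 = 106.1 N/mm (vertical).
Torsion M = P·e = 54.1×10³ × 320 = 17312000 N·mm.
Critical point at (x, y) = (95, 127.5) from centroid. f_tx = M·y/J = 299.6 N/mm; f_ty = M·x/J = 223.3 N/mm.
Resultant f_max = √[f_tx² + (f_v + f_ty)²] = √[299.6² + (106.1 + 223.3)²] = 445.3 N/mm.
Capacity per unit length: φr_n = 0.75 × 0.6 × 550 × (0.707 × 5) = 874.9 N/mm.
445.3 ≤ 874.9 → adequate.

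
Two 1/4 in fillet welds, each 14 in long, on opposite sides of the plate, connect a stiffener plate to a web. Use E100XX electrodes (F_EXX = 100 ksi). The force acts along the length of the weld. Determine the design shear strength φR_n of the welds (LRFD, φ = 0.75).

φR_n ≈ 223 kip

Effective throat t_e = 0.707 × 0.25 = 0.1767 in.
Total length L = 28 in; A_we = 0.1767 × 28 = 4.949 in².
F_nw = 0.6 F_EXX = 0.6 × 100 = 60 ksi.
φR_n = 0.75 × 60 × 4.949 = 222.7 kip.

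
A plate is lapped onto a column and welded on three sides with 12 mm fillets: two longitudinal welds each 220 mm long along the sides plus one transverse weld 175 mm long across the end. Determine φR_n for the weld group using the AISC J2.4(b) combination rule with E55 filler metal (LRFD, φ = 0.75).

E55XX → F_EXX = 550 MPa.
t_e = 0.707 × 12 = 8.484 mm.
R_nwl = 0.6 × 550 × 8.484 × 440 × 10⁻³ = 1232 kN (longitudinal, 2 welds).
R_nwt = 0.6 × 550 × 8.484 × 175 × 10⁻³ = 490 kN (transverse, base value).
(i) R_nwl + R_nwt = 1722 kN; (ii) 0.85 R_nwl + 1.5 R_nwt = 1782 kN.
R_n = max = 1782 kN [governs: (ii)]; φR_n = 1337 kN.

φR_n ≈ 1340 kN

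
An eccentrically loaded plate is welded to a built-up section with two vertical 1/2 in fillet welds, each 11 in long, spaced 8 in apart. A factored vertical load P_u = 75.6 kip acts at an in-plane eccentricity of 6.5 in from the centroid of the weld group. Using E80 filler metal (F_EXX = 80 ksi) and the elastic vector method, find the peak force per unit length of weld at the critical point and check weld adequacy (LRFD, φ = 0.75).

f_max ≈ 8.32 kip/in; adequate

Total weld length L_w = 22 in. Treat welds as unit-width lines.
Polar moment about centroid: J = 2[d³/12 + d(b/2)²] = 2[11³/12 + 11×4²] = 573.8 in³.
Direct shear f_v = P/L_w = 75.6 / 22 = 3.436 kip/in (vertical).
Torsion M = P·e = 75.6 × 6.5 = 491.4 kip·in.
Critical point at (x, y) = (4, 5.5) from centroid. f_tx = M·y/J = 4.71 kip/in; f_ty = M·x/J = 3.425 kip/in.
Resultant f_max = √[f_tx² + (f_v + f_ty)²] = √[4.71² + (3.436 + 3.425)²] = 8.323 kip/in.
Capacity per unit length: φr_n = 0.75 × 0.6 × 80 × (0.707 × 0.5) = 12.73 kip/in.
8.323 ≤ 12.73 → adequate.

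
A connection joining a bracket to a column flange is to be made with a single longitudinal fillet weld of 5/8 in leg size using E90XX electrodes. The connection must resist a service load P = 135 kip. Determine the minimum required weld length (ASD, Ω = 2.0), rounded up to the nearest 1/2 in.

E90XX → F_EXX = 90 ksi.
Throat t_e = 0.707 × 0.625 = 0.4419 in.
r_n/Ω = (0.6 × 90 × 0.4419) / 2.0 = 11.93 kip/in.
L_req = P / (r_n/Ω) = 135 / 11.93 = 11.32 in total.
Round up → use L = 11.5 in.

L = 11.5 in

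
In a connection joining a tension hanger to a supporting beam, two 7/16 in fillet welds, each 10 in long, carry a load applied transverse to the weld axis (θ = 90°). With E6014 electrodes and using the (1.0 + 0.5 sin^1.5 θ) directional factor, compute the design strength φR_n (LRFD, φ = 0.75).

E60XX → F_EXX = 60 ksi.
t_e = 0.707 × 0.4375 = 0.3093 in; A_we = 0.3093 × 20 = 6.186 in².
Directional factor: 1.0 + 0.5 sin^1.5(90°) = 1.5.
F_nw = 0.6 × 60 × 1.5 = 54 ksi.
φR_n = 0.75 × 54 × 6.186 = 250.5 kip.

φR_n ≈ 251 kip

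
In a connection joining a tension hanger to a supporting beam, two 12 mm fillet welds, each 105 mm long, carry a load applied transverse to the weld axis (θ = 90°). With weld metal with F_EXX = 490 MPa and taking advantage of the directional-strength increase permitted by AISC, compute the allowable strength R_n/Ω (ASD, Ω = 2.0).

R_n/Ω ≈ 393 kN

t_e = 0.707 × 12 = 8.484 mm; A_we = 8.484 × 210 = 1782 mm².
Directional factor: 1.0 + 0.5 sin^1.5(90°) = 1.5.
F_nw = 0.6 × 490 × 1.5 = 441 MPa.
R_n/Ω = (441 × 1782) / 2.0 × 10⁻³ = 392.9 kN.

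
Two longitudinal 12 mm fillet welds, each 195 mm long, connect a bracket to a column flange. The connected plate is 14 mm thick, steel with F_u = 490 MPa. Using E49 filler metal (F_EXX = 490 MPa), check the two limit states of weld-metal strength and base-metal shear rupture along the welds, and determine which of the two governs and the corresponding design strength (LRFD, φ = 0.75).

t_e = 0.707 × 12 = 8.484 mm; L = 390 mm.
Weld metal: φR_n = 0.75 × 0.6 × 490 × 8.484 × 390 × 10⁻³ = 729.6 kN.
Base metal (shear rupture): φR_n = 0.75 × 0.6 × 490 × 14 × 390 × 10⁻³ = 1204 kN.
Governing: weld metal.

φR_n ≈ 730 kN (weld metal governs)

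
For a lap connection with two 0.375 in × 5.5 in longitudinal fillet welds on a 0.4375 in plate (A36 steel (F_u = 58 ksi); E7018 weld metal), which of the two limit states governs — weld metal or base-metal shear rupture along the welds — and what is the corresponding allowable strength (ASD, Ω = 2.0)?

R_n/Ω ≈ 61.2 kip (weld metal governs)

E70XX → F_EXX = 70 ksi.
t_e = 0.707 × 0.375 = 0.2651 in; L = 11 in.
Weld metal: R_n/Ω = (1/2.0) × 0.6 × 70 × 0.2651 × 11 = 61.24 kip.
Base metal (shear rupture): R_n/Ω = (1/2.0) × 0.6 × 58 × 0.4375 × 11 = 83.74 kip.
Governing: weld metal.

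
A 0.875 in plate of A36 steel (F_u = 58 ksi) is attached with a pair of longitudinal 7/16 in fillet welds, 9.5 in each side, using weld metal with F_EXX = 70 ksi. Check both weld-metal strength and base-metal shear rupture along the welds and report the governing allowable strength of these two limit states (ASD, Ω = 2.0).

R_n/Ω ≈ 123 kip (weld metal governs)

t_e = 0.707 × 0.4375 = 0.3093 in; L = 19 in.
Weld metal: R_n/Ω = (1/2.0) × 0.6 × 70 × 0.3093 × 19 = 123.4 kip.
Base metal (shear rupture): R_n/Ω = (1/2.0) × 0.6 × 58 × 0.875 × 19 = 289.3 kip.
Governing: weld metal.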